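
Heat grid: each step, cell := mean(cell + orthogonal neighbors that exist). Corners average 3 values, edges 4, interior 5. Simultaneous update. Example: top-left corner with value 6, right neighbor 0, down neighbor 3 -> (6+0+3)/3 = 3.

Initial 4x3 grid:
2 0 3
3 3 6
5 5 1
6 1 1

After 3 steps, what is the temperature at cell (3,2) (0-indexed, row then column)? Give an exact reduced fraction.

Answer: 127/48

Derivation:
Step 1: cell (3,2) = 1
Step 2: cell (3,2) = 5/2
Step 3: cell (3,2) = 127/48
Full grid after step 3:
  364/135 9497/3600 1019/360
  692/225 9311/3000 579/200
  1091/300 6279/2000 297/100
  169/48 5137/1600 127/48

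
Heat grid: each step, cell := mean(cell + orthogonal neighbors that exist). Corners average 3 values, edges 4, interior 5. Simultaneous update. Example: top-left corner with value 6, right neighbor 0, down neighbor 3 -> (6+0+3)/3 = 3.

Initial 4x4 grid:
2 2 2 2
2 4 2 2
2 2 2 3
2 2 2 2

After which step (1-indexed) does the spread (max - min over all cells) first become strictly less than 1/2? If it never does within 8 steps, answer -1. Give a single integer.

Answer: 2

Derivation:
Step 1: max=5/2, min=2, spread=1/2
Step 2: max=61/25, min=2, spread=11/25
  -> spread < 1/2 first at step 2
Step 3: max=2767/1200, min=253/120, spread=79/400
Step 4: max=12371/5400, min=1531/720, spread=1777/10800
Step 5: max=2448391/1080000, min=77863/36000, spread=112501/1080000
Step 6: max=5499379/2430000, min=7043953/3240000, spread=865657/9720000
Step 7: max=328313237/145800000, min=212658301/97200000, spread=18651571/291600000
Step 8: max=1228406527/546750000, min=426545611/194400000, spread=459951937/8748000000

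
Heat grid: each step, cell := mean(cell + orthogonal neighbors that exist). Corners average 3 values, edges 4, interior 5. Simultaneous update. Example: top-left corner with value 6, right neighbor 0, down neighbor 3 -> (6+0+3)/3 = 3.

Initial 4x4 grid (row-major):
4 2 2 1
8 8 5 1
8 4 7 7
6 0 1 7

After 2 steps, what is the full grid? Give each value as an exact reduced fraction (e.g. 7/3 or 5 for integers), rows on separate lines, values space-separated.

Answer: 47/9 497/120 373/120 22/9
707/120 132/25 104/25 56/15
707/120 497/100 481/100 47/10
167/36 497/120 163/40 19/4

Derivation:
After step 1:
  14/3 4 5/2 4/3
  7 27/5 23/5 7/2
  13/2 27/5 24/5 11/2
  14/3 11/4 15/4 5
After step 2:
  47/9 497/120 373/120 22/9
  707/120 132/25 104/25 56/15
  707/120 497/100 481/100 47/10
  167/36 497/120 163/40 19/4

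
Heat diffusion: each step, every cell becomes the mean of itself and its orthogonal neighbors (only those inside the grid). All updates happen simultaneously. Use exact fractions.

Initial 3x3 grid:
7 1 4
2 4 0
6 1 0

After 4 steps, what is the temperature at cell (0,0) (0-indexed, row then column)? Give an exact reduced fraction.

Step 1: cell (0,0) = 10/3
Step 2: cell (0,0) = 145/36
Step 3: cell (0,0) = 7091/2160
Step 4: cell (0,0) = 422317/129600
Full grid after step 4:
  422317/129600 197647/72000 80273/32400
  2593889/864000 490559/180000 76261/36000
  63557/21600 2052389/864000 275317/129600

Answer: 422317/129600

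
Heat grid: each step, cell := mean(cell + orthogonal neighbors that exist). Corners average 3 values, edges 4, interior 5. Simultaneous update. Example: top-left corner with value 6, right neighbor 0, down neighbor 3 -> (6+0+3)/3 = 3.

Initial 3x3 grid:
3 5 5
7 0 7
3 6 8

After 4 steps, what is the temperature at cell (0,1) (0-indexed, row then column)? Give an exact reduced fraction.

Step 1: cell (0,1) = 13/4
Step 2: cell (0,1) = 227/48
Step 3: cell (0,1) = 12493/2880
Step 4: cell (0,1) = 806531/172800
Full grid after step 4:
  18673/4320 806531/172800 123703/25920
  791431/172800 111649/24000 110107/21600
  59659/12960 863731/172800 43981/8640

Answer: 806531/172800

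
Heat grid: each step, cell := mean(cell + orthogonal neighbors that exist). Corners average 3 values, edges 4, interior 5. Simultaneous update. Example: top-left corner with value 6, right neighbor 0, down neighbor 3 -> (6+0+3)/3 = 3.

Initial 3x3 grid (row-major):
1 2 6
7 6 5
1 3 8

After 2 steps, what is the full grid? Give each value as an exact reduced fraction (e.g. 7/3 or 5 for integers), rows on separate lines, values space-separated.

After step 1:
  10/3 15/4 13/3
  15/4 23/5 25/4
  11/3 9/2 16/3
After step 2:
  65/18 961/240 43/9
  307/80 457/100 1231/240
  143/36 181/40 193/36

Answer: 65/18 961/240 43/9
307/80 457/100 1231/240
143/36 181/40 193/36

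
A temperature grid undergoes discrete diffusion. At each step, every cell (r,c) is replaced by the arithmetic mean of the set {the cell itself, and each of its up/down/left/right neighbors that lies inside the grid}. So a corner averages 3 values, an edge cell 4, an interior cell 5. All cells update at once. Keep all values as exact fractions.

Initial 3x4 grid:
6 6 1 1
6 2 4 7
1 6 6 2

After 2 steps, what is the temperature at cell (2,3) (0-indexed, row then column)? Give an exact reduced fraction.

Answer: 13/3

Derivation:
Step 1: cell (2,3) = 5
Step 2: cell (2,3) = 13/3
Full grid after step 2:
  9/2 351/80 55/16 19/6
  1133/240 401/100 99/25 31/8
  71/18 1043/240 69/16 13/3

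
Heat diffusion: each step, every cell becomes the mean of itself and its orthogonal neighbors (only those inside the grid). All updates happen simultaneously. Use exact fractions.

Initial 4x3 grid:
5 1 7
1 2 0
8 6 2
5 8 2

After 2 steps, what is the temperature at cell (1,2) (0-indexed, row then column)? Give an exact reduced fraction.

Answer: 119/48

Derivation:
Step 1: cell (1,2) = 11/4
Step 2: cell (1,2) = 119/48
Full grid after step 2:
  121/36 43/16 55/18
  10/3 177/50 119/48
  53/10 399/100 289/80
  23/4 429/80 47/12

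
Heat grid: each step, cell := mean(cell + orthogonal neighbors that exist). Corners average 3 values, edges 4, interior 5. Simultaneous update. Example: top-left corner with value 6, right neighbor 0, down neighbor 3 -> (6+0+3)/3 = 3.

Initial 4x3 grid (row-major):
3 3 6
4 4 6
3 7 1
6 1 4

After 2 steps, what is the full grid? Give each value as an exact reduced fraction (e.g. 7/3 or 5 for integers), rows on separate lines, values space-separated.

After step 1:
  10/3 4 5
  7/2 24/5 17/4
  5 16/5 9/2
  10/3 9/2 2
After step 2:
  65/18 257/60 53/12
  499/120 79/20 371/80
  451/120 22/5 279/80
  77/18 391/120 11/3

Answer: 65/18 257/60 53/12
499/120 79/20 371/80
451/120 22/5 279/80
77/18 391/120 11/3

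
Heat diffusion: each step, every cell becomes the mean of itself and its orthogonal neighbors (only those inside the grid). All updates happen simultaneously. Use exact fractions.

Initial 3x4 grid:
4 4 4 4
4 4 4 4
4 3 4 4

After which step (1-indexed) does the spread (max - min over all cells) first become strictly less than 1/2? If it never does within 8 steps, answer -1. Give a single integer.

Answer: 1

Derivation:
Step 1: max=4, min=11/3, spread=1/3
  -> spread < 1/2 first at step 1
Step 2: max=4, min=449/120, spread=31/120
Step 3: max=4, min=4109/1080, spread=211/1080
Step 4: max=7153/1800, min=415103/108000, spread=14077/108000
Step 5: max=428317/108000, min=3747593/972000, spread=5363/48600
Step 6: max=237131/60000, min=112899191/29160000, spread=93859/1166400
Step 7: max=383463533/97200000, min=6788125519/1749600000, spread=4568723/69984000
Step 8: max=11482381111/2916000000, min=408123564371/104976000000, spread=8387449/167961600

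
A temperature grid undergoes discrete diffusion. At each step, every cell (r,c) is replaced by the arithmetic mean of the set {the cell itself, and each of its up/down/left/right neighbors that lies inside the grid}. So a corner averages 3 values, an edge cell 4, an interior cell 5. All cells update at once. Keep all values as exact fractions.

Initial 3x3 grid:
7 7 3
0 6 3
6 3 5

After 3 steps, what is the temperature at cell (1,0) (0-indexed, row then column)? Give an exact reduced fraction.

Answer: 65051/14400

Derivation:
Step 1: cell (1,0) = 19/4
Step 2: cell (1,0) = 973/240
Step 3: cell (1,0) = 65051/14400
Full grid after step 3:
  4949/1080 23017/4800 2417/540
  65051/14400 25537/6000 21367/4800
  2921/720 15419/3600 8773/2160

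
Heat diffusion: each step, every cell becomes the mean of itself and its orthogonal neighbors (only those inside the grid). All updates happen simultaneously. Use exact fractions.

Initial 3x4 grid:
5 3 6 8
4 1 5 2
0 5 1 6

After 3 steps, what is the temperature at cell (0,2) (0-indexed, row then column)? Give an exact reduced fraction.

Step 1: cell (0,2) = 11/2
Step 2: cell (0,2) = 211/48
Step 3: cell (0,2) = 32921/7200
Full grid after step 3:
  2617/720 2989/800 32921/7200 1001/216
  7217/2400 7151/2000 11269/3000 64777/14400
  1061/360 1723/600 4391/1200 181/48

Answer: 32921/7200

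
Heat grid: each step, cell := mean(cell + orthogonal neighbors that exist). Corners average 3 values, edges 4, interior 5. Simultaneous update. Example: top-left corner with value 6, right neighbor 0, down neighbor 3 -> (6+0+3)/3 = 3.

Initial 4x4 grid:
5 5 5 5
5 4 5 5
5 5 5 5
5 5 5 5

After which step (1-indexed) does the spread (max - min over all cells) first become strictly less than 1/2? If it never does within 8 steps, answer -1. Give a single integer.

Answer: 1

Derivation:
Step 1: max=5, min=19/4, spread=1/4
  -> spread < 1/2 first at step 1
Step 2: max=5, min=239/50, spread=11/50
Step 3: max=5, min=11633/2400, spread=367/2400
Step 4: max=2987/600, min=52429/10800, spread=1337/10800
Step 5: max=89531/18000, min=1578331/324000, spread=33227/324000
Step 6: max=535951/108000, min=47385673/9720000, spread=849917/9720000
Step 7: max=8031467/1620000, min=1424285653/291600000, spread=21378407/291600000
Step 8: max=2406311657/486000000, min=42773537629/8748000000, spread=540072197/8748000000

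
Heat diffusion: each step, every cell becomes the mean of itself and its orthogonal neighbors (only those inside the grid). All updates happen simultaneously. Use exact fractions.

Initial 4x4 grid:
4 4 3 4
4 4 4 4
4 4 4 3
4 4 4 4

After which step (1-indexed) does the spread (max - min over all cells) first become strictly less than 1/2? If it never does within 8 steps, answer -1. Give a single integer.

Step 1: max=4, min=11/3, spread=1/3
  -> spread < 1/2 first at step 1
Step 2: max=4, min=67/18, spread=5/18
Step 3: max=4, min=2017/540, spread=143/540
Step 4: max=896/225, min=60919/16200, spread=3593/16200
Step 5: max=107131/27000, min=367271/97200, spread=92003/486000
Step 6: max=133433/33750, min=55325143/14580000, spread=2317913/14580000
Step 7: max=30649/7776, min=1665441727/437400000, spread=58564523/437400000
Step 8: max=1432861007/364500000, min=50106473419/13122000000, spread=1476522833/13122000000

Answer: 1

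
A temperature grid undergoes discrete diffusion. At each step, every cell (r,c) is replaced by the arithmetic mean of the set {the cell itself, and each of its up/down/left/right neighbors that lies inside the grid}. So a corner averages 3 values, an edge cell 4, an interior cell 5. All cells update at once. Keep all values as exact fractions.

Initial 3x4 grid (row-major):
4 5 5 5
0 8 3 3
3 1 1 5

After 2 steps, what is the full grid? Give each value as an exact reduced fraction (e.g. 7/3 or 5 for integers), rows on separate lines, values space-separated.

After step 1:
  3 11/2 9/2 13/3
  15/4 17/5 4 4
  4/3 13/4 5/2 3
After step 2:
  49/12 41/10 55/12 77/18
  689/240 199/50 92/25 23/6
  25/9 629/240 51/16 19/6

Answer: 49/12 41/10 55/12 77/18
689/240 199/50 92/25 23/6
25/9 629/240 51/16 19/6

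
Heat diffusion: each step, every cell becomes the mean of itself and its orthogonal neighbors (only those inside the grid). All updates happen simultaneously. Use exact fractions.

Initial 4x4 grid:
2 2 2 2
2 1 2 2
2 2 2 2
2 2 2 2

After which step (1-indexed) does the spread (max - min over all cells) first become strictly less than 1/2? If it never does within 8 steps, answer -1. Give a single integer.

Answer: 1

Derivation:
Step 1: max=2, min=7/4, spread=1/4
  -> spread < 1/2 first at step 1
Step 2: max=2, min=89/50, spread=11/50
Step 3: max=2, min=4433/2400, spread=367/2400
Step 4: max=1187/600, min=20029/10800, spread=1337/10800
Step 5: max=35531/18000, min=606331/324000, spread=33227/324000
Step 6: max=211951/108000, min=18225673/9720000, spread=849917/9720000
Step 7: max=3171467/1620000, min=549485653/291600000, spread=21378407/291600000
Step 8: max=948311657/486000000, min=16529537629/8748000000, spread=540072197/8748000000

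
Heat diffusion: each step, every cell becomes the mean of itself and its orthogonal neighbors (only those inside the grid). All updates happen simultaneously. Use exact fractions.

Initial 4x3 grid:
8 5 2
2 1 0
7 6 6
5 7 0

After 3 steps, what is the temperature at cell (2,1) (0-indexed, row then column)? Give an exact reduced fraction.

Step 1: cell (2,1) = 27/5
Step 2: cell (2,1) = 207/50
Step 3: cell (2,1) = 26551/6000
Full grid after step 3:
  1483/360 826/225 6473/2160
  5377/1200 22061/6000 23387/7200
  8573/1800 26551/6000 25967/7200
  2831/540 33307/7200 9239/2160

Answer: 26551/6000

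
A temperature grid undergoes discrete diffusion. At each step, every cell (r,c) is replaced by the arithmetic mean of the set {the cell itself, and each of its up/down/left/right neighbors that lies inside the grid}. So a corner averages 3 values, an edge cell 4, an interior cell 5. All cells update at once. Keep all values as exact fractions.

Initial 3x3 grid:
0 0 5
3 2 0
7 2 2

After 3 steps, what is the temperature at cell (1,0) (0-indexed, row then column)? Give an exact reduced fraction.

Answer: 751/300

Derivation:
Step 1: cell (1,0) = 3
Step 2: cell (1,0) = 47/20
Step 3: cell (1,0) = 751/300
Full grid after step 3:
  1373/720 27323/14400 901/540
  751/300 4117/2000 9791/4800
  661/240 37873/14400 2317/1080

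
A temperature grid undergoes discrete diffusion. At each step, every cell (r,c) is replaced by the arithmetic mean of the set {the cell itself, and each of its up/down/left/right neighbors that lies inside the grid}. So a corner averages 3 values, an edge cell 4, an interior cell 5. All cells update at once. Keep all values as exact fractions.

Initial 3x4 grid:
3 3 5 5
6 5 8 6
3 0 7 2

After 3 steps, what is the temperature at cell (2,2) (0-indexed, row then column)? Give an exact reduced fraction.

Step 1: cell (2,2) = 17/4
Step 2: cell (2,2) = 24/5
Step 3: cell (2,2) = 2783/600
Full grid after step 3:
  1489/360 10927/2400 35921/7200 5731/1080
  6473/1600 4353/1000 15019/3000 74257/14400
  2743/720 5051/1200 2783/600 3619/720

Answer: 2783/600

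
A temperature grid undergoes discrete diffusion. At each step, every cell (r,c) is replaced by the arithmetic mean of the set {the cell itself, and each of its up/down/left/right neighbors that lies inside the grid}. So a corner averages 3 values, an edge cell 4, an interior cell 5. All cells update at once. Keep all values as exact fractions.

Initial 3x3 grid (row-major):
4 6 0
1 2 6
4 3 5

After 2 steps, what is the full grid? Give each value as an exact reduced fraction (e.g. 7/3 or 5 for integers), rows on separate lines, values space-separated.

Answer: 113/36 107/30 41/12
761/240 161/50 931/240
107/36 433/120 137/36

Derivation:
After step 1:
  11/3 3 4
  11/4 18/5 13/4
  8/3 7/2 14/3
After step 2:
  113/36 107/30 41/12
  761/240 161/50 931/240
  107/36 433/120 137/36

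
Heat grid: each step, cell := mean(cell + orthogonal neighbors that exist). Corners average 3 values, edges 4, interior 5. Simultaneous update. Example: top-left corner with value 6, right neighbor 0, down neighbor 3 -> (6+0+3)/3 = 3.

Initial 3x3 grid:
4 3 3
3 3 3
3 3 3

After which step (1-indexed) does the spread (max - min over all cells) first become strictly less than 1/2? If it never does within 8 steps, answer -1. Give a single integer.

Answer: 1

Derivation:
Step 1: max=10/3, min=3, spread=1/3
  -> spread < 1/2 first at step 1
Step 2: max=59/18, min=3, spread=5/18
Step 3: max=689/216, min=3, spread=41/216
Step 4: max=41011/12960, min=1091/360, spread=347/2592
Step 5: max=2439737/777600, min=10957/3600, spread=2921/31104
Step 6: max=145796539/46656000, min=1321483/432000, spread=24611/373248
Step 7: max=8716802033/2799360000, min=29816741/9720000, spread=207329/4478976
Step 8: max=521914752451/167961600000, min=1594001599/518400000, spread=1746635/53747712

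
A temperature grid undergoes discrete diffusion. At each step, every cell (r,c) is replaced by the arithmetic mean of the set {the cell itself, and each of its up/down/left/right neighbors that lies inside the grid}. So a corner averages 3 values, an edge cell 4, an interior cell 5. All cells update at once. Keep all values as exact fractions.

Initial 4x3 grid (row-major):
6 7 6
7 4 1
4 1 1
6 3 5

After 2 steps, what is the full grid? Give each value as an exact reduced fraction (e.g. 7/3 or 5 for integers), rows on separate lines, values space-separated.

After step 1:
  20/3 23/4 14/3
  21/4 4 3
  9/2 13/5 2
  13/3 15/4 3
After step 2:
  53/9 253/48 161/36
  245/48 103/25 41/12
  1001/240 337/100 53/20
  151/36 821/240 35/12

Answer: 53/9 253/48 161/36
245/48 103/25 41/12
1001/240 337/100 53/20
151/36 821/240 35/12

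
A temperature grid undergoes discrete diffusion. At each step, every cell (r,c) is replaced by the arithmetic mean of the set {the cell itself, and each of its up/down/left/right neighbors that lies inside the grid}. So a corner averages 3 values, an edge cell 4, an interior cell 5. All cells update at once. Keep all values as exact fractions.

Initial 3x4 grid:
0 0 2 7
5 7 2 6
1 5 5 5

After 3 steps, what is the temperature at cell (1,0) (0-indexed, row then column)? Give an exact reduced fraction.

Answer: 46549/14400

Derivation:
Step 1: cell (1,0) = 13/4
Step 2: cell (1,0) = 743/240
Step 3: cell (1,0) = 46549/14400
Full grid after step 3:
  5833/2160 11021/3600 272/75 767/180
  46549/14400 2617/750 25001/6000 4069/900
  493/135 29017/7200 31637/7200 10379/2160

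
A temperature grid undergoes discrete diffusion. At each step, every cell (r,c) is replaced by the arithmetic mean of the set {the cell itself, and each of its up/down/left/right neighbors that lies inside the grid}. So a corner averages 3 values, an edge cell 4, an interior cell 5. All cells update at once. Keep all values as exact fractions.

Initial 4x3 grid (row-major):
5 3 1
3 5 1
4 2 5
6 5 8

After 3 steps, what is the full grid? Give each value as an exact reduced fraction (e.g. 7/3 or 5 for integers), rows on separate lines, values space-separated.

After step 1:
  11/3 7/2 5/3
  17/4 14/5 3
  15/4 21/5 4
  5 21/4 6
After step 2:
  137/36 349/120 49/18
  217/60 71/20 43/15
  43/10 4 43/10
  14/3 409/80 61/12
After step 3:
  3719/1080 935/288 3059/1080
  2749/720 2033/600 2419/720
  199/48 1701/400 65/16
  3379/720 1509/320 3479/720

Answer: 3719/1080 935/288 3059/1080
2749/720 2033/600 2419/720
199/48 1701/400 65/16
3379/720 1509/320 3479/720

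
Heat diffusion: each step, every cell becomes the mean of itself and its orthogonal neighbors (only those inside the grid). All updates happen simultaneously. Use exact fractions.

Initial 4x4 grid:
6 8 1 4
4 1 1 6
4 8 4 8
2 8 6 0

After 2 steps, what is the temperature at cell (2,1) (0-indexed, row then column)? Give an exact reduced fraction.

Answer: 253/50

Derivation:
Step 1: cell (2,1) = 5
Step 2: cell (2,1) = 253/50
Full grid after step 2:
  55/12 179/40 413/120 143/36
  373/80 79/20 413/100 931/240
  215/48 253/50 22/5 1159/240
  91/18 121/24 617/120 41/9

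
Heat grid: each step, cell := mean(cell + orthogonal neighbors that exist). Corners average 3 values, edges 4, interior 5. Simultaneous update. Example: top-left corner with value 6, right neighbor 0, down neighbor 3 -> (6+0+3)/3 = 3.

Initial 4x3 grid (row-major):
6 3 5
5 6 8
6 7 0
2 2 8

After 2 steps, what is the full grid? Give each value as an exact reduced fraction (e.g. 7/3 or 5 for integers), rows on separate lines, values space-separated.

Answer: 185/36 26/5 181/36
1273/240 51/10 649/120
1097/240 51/10 541/120
157/36 937/240 83/18

Derivation:
After step 1:
  14/3 5 16/3
  23/4 29/5 19/4
  5 21/5 23/4
  10/3 19/4 10/3
After step 2:
  185/36 26/5 181/36
  1273/240 51/10 649/120
  1097/240 51/10 541/120
  157/36 937/240 83/18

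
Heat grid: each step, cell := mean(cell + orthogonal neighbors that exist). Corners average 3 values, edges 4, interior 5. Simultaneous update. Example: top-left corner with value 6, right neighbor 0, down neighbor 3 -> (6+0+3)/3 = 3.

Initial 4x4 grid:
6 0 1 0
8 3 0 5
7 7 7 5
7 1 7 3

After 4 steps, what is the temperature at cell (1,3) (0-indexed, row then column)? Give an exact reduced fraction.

Answer: 28993/9000

Derivation:
Step 1: cell (1,3) = 5/2
Step 2: cell (1,3) = 127/40
Step 3: cell (1,3) = 91/30
Step 4: cell (1,3) = 28993/9000
Full grid after step 4:
  33431/8100 749581/216000 22431/8000 2189/864
  1014091/216000 185413/45000 2761/800 28993/9000
  75757/14400 293159/60000 131311/30000 4646/1125
  118801/21600 7457/1440 174757/36000 49999/10800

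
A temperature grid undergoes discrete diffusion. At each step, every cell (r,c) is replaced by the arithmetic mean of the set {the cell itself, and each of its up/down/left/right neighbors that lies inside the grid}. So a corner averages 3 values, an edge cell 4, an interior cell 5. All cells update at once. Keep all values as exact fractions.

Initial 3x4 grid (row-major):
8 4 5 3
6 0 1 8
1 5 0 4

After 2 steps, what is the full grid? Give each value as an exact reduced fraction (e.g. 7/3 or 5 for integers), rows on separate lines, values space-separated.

After step 1:
  6 17/4 13/4 16/3
  15/4 16/5 14/5 4
  4 3/2 5/2 4
After step 2:
  14/3 167/40 469/120 151/36
  339/80 31/10 63/20 121/30
  37/12 14/5 27/10 7/2

Answer: 14/3 167/40 469/120 151/36
339/80 31/10 63/20 121/30
37/12 14/5 27/10 7/2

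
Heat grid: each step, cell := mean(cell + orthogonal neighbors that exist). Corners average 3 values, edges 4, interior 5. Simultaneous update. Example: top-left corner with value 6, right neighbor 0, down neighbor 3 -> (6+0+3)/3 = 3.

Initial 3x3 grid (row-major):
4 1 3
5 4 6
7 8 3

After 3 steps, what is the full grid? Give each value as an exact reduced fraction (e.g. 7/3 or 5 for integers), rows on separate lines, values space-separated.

Answer: 1111/270 13769/3600 518/135
1891/400 4627/1000 1741/400
5879/1080 37613/7200 5459/1080

Derivation:
After step 1:
  10/3 3 10/3
  5 24/5 4
  20/3 11/2 17/3
After step 2:
  34/9 217/60 31/9
  99/20 223/50 89/20
  103/18 679/120 91/18
After step 3:
  1111/270 13769/3600 518/135
  1891/400 4627/1000 1741/400
  5879/1080 37613/7200 5459/1080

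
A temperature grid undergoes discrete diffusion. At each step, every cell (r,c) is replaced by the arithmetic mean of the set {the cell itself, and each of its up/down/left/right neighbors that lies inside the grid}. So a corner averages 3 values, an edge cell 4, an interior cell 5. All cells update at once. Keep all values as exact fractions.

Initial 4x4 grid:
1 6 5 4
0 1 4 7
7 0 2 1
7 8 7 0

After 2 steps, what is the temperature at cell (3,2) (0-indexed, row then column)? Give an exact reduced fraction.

Answer: 913/240

Derivation:
Step 1: cell (3,2) = 17/4
Step 2: cell (3,2) = 913/240
Full grid after step 2:
  47/18 47/15 257/60 169/36
  617/240 151/50 351/100 469/120
  1001/240 88/25 339/100 359/120
  49/9 1241/240 913/240 113/36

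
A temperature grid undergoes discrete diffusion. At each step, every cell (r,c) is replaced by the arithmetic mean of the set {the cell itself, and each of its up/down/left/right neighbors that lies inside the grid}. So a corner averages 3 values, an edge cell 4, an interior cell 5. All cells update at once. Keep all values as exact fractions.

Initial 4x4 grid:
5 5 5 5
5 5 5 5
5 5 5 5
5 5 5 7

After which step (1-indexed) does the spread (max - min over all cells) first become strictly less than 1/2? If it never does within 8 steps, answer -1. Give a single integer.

Step 1: max=17/3, min=5, spread=2/3
Step 2: max=50/9, min=5, spread=5/9
Step 3: max=581/108, min=5, spread=41/108
  -> spread < 1/2 first at step 3
Step 4: max=17243/3240, min=5, spread=1043/3240
Step 5: max=511553/97200, min=5, spread=25553/97200
Step 6: max=15251459/2916000, min=45079/9000, spread=645863/2916000
Step 7: max=455041691/87480000, min=300971/60000, spread=16225973/87480000
Step 8: max=13599477983/2624400000, min=135701/27000, spread=409340783/2624400000

Answer: 3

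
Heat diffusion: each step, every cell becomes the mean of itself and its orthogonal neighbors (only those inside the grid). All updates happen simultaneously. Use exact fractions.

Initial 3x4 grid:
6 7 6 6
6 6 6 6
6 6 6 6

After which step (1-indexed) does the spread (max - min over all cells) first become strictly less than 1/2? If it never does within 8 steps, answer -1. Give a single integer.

Answer: 1

Derivation:
Step 1: max=19/3, min=6, spread=1/3
  -> spread < 1/2 first at step 1
Step 2: max=751/120, min=6, spread=31/120
Step 3: max=6691/1080, min=6, spread=211/1080
Step 4: max=664897/108000, min=10847/1800, spread=14077/108000
Step 5: max=5972407/972000, min=651683/108000, spread=5363/48600
Step 6: max=178700809/29160000, min=362869/60000, spread=93859/1166400
Step 7: max=10707874481/1749600000, min=588536467/97200000, spread=4568723/69984000
Step 8: max=641636435629/104976000000, min=17677618889/2916000000, spread=8387449/167961600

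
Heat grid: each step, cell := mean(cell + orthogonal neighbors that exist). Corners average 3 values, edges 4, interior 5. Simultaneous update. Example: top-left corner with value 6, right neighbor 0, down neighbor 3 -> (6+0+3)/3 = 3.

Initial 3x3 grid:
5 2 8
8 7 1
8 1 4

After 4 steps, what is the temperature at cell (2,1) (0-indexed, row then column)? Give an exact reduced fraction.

Answer: 994783/216000

Derivation:
Step 1: cell (2,1) = 5
Step 2: cell (2,1) = 247/60
Step 3: cell (2,1) = 17339/3600
Step 4: cell (2,1) = 994783/216000
Full grid after step 4:
  38147/7200 2068691/432000 297073/64800
  553829/108000 880217/180000 926533/216000
  167699/32400 994783/216000 23629/5400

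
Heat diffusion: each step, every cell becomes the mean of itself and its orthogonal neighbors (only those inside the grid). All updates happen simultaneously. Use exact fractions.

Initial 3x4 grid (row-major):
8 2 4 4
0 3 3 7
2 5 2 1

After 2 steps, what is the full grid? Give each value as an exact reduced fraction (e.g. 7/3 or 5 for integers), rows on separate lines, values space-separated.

Answer: 65/18 403/120 163/40 4
691/240 169/50 323/100 953/240
103/36 641/240 773/240 59/18

Derivation:
After step 1:
  10/3 17/4 13/4 5
  13/4 13/5 19/5 15/4
  7/3 3 11/4 10/3
After step 2:
  65/18 403/120 163/40 4
  691/240 169/50 323/100 953/240
  103/36 641/240 773/240 59/18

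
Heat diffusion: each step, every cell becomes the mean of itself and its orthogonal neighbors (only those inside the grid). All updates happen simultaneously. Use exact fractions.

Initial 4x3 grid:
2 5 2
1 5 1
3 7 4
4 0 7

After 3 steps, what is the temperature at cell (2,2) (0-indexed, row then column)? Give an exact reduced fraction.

Step 1: cell (2,2) = 19/4
Step 2: cell (2,2) = 913/240
Step 3: cell (2,2) = 28411/7200
Full grid after step 3:
  1687/540 22601/7200 7033/2160
  2867/900 20933/6000 24811/7200
  12643/3600 7211/2000 28411/7200
  1847/540 9317/2400 8413/2160

Answer: 28411/7200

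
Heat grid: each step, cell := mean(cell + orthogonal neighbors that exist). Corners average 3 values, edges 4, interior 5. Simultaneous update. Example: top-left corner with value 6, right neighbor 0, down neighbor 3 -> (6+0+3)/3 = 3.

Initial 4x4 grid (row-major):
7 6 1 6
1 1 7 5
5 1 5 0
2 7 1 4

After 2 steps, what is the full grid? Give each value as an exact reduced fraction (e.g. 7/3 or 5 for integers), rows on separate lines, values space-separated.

Answer: 143/36 997/240 331/80 9/2
817/240 361/100 193/50 79/20
853/240 74/25 363/100 187/60
29/9 58/15 43/15 113/36

Derivation:
After step 1:
  14/3 15/4 5 4
  7/2 16/5 19/5 9/2
  9/4 19/5 14/5 7/2
  14/3 11/4 17/4 5/3
After step 2:
  143/36 997/240 331/80 9/2
  817/240 361/100 193/50 79/20
  853/240 74/25 363/100 187/60
  29/9 58/15 43/15 113/36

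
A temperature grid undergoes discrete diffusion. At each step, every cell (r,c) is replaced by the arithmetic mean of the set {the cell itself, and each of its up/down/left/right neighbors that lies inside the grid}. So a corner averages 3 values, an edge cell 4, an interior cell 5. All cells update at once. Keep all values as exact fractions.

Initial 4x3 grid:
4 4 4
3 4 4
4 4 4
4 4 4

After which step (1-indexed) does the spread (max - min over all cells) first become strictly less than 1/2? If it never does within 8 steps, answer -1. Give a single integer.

Answer: 1

Derivation:
Step 1: max=4, min=11/3, spread=1/3
  -> spread < 1/2 first at step 1
Step 2: max=4, min=449/120, spread=31/120
Step 3: max=4, min=4109/1080, spread=211/1080
Step 4: max=7153/1800, min=415103/108000, spread=14077/108000
Step 5: max=428317/108000, min=3747593/972000, spread=5363/48600
Step 6: max=237131/60000, min=112899191/29160000, spread=93859/1166400
Step 7: max=383463533/97200000, min=6788125519/1749600000, spread=4568723/69984000
Step 8: max=11482381111/2916000000, min=408123564371/104976000000, spread=8387449/167961600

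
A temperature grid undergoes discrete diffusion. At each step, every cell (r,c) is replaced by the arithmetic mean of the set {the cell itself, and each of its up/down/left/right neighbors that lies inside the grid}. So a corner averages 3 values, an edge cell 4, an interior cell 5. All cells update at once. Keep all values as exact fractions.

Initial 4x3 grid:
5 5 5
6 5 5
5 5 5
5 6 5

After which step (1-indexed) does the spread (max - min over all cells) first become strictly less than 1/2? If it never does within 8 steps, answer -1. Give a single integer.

Step 1: max=16/3, min=5, spread=1/3
  -> spread < 1/2 first at step 1
Step 2: max=1267/240, min=5, spread=67/240
Step 3: max=11387/2160, min=911/180, spread=91/432
Step 4: max=680323/129600, min=27457/5400, spread=4271/25920
Step 5: max=40708997/7776000, min=61289/12000, spread=39749/311040
Step 6: max=2436698023/466560000, min=12446419/2430000, spread=1879423/18662400
Step 7: max=145925911157/27993600000, min=2993879959/583200000, spread=3551477/44789760
Step 8: max=8742435076063/1679616000000, min=14994151213/2916000000, spread=846431819/13436928000

Answer: 1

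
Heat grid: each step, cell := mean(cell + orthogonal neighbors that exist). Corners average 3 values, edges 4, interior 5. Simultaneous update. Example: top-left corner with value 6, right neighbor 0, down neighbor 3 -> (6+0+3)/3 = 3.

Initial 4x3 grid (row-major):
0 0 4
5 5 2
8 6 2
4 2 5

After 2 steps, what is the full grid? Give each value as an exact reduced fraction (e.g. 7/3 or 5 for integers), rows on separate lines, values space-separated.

Answer: 101/36 571/240 5/2
931/240 91/25 63/20
1171/240 439/100 73/20
44/9 991/240 11/3

Derivation:
After step 1:
  5/3 9/4 2
  9/2 18/5 13/4
  23/4 23/5 15/4
  14/3 17/4 3
After step 2:
  101/36 571/240 5/2
  931/240 91/25 63/20
  1171/240 439/100 73/20
  44/9 991/240 11/3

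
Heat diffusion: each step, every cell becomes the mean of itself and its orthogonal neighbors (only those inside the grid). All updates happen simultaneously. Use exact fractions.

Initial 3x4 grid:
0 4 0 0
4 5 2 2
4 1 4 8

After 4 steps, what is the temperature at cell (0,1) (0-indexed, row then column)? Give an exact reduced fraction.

Step 1: cell (0,1) = 9/4
Step 2: cell (0,1) = 577/240
Step 3: cell (0,1) = 17713/7200
Step 4: cell (0,1) = 554281/216000
Full grid after step 4:
  352901/129600 554281/216000 511921/216000 151423/64800
  2556559/864000 1039781/360000 252589/90000 148559/54000
  136867/43200 230927/72000 694921/216000 206473/64800

Answer: 554281/216000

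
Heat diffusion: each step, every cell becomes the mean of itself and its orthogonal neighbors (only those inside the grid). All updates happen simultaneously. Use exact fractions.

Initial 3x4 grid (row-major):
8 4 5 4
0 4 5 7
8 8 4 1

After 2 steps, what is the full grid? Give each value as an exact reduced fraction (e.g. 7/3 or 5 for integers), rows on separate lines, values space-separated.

After step 1:
  4 21/4 9/2 16/3
  5 21/5 5 17/4
  16/3 6 9/2 4
After step 2:
  19/4 359/80 241/48 169/36
  139/30 509/100 449/100 223/48
  49/9 601/120 39/8 17/4

Answer: 19/4 359/80 241/48 169/36
139/30 509/100 449/100 223/48
49/9 601/120 39/8 17/4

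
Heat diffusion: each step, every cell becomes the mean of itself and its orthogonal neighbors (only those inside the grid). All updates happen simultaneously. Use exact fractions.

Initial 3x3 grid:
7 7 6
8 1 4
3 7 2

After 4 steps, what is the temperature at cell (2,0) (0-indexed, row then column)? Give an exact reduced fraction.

Step 1: cell (2,0) = 6
Step 2: cell (2,0) = 14/3
Step 3: cell (2,0) = 917/180
Step 4: cell (2,0) = 17543/3600
Full grid after step 4:
  175237/32400 1531097/288000 316249/64800
  4587041/864000 870521/180000 1360597/288000
  17543/3600 4082291/864000 281549/64800

Answer: 17543/3600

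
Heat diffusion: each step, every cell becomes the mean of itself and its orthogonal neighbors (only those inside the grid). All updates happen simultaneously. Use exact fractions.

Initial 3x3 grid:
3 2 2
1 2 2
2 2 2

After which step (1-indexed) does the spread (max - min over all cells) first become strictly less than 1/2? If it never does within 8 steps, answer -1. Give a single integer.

Step 1: max=9/4, min=5/3, spread=7/12
Step 2: max=25/12, min=28/15, spread=13/60
  -> spread < 1/2 first at step 2
Step 3: max=9827/4800, min=253/135, spread=7483/43200
Step 4: max=87457/43200, min=207779/108000, spread=21727/216000
Step 5: max=11522681/5760000, min=1876289/972000, spread=10906147/155520000
Step 6: max=310334713/155520000, min=227079941/116640000, spread=36295/746496
Step 7: max=18530162411/9331200000, min=3414684163/1749600000, spread=305773/8957952
Step 8: max=1109682305617/559872000000, min=822199420619/419904000000, spread=2575951/107495424

Answer: 2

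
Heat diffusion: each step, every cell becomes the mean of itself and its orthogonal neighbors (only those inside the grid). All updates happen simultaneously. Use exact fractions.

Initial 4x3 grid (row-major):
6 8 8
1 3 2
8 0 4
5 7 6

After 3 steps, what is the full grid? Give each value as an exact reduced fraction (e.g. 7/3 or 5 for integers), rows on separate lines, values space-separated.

After step 1:
  5 25/4 6
  9/2 14/5 17/4
  7/2 22/5 3
  20/3 9/2 17/3
After step 2:
  21/4 401/80 11/2
  79/20 111/25 321/80
  143/30 91/25 1039/240
  44/9 637/120 79/18
After step 3:
  379/80 8081/1600 581/120
  2761/600 4211/1000 10969/2400
  15521/3600 26981/6000 29467/7200
  5387/1080 32807/7200 10099/2160

Answer: 379/80 8081/1600 581/120
2761/600 4211/1000 10969/2400
15521/3600 26981/6000 29467/7200
5387/1080 32807/7200 10099/2160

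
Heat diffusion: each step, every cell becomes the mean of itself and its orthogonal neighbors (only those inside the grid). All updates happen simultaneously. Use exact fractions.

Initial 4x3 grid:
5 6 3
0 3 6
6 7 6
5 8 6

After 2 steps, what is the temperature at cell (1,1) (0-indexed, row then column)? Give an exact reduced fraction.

Step 1: cell (1,1) = 22/5
Step 2: cell (1,1) = 453/100
Full grid after step 2:
  137/36 1039/240 55/12
  241/60 453/100 403/80
  61/12 553/100 281/48
  52/9 51/8 233/36

Answer: 453/100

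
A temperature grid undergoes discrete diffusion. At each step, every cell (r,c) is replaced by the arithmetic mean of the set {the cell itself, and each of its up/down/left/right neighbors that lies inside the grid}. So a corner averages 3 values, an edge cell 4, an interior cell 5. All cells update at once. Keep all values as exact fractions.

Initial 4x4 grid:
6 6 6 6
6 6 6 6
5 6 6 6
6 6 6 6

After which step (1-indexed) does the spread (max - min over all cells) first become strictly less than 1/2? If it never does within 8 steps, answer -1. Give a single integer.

Answer: 1

Derivation:
Step 1: max=6, min=17/3, spread=1/3
  -> spread < 1/2 first at step 1
Step 2: max=6, min=689/120, spread=31/120
Step 3: max=6, min=6269/1080, spread=211/1080
Step 4: max=6, min=631157/108000, spread=16843/108000
Step 5: max=53921/9000, min=5693357/972000, spread=130111/972000
Step 6: max=3232841/540000, min=171317633/29160000, spread=3255781/29160000
Step 7: max=3228893/540000, min=5148446309/874800000, spread=82360351/874800000
Step 8: max=580693559/97200000, min=154712683109/26244000000, spread=2074577821/26244000000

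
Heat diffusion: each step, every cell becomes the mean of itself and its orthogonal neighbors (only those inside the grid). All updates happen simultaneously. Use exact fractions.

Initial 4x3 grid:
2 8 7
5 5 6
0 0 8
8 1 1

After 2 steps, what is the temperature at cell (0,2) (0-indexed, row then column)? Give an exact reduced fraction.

Step 1: cell (0,2) = 7
Step 2: cell (0,2) = 19/3
Full grid after step 2:
  9/2 223/40 19/3
  321/80 113/25 441/80
  241/80 171/50 983/240
  35/12 349/120 115/36

Answer: 19/3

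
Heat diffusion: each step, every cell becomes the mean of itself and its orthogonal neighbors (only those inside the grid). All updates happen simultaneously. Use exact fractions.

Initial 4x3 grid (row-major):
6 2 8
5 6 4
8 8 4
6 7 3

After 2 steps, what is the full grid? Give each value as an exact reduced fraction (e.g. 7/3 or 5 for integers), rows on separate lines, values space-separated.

After step 1:
  13/3 11/2 14/3
  25/4 5 11/2
  27/4 33/5 19/4
  7 6 14/3
After step 2:
  193/36 39/8 47/9
  67/12 577/100 239/48
  133/20 291/50 1291/240
  79/12 91/15 185/36

Answer: 193/36 39/8 47/9
67/12 577/100 239/48
133/20 291/50 1291/240
79/12 91/15 185/36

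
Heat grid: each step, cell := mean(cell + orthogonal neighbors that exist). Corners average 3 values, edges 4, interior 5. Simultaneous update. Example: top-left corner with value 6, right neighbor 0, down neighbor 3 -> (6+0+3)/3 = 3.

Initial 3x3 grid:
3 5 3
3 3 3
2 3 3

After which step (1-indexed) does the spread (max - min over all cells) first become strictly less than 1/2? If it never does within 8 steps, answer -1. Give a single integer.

Step 1: max=11/3, min=8/3, spread=1
Step 2: max=427/120, min=49/18, spread=301/360
Step 3: max=3677/1080, min=42023/14400, spread=21011/43200
  -> spread < 1/2 first at step 3
Step 4: max=1432303/432000, min=192409/64800, spread=448729/1296000
Step 5: max=12724373/3888000, min=11820623/3888000, spread=1205/5184
Step 6: max=753462931/233280000, min=715396681/233280000, spread=10151/62208
Step 7: max=44929863557/13996800000, min=43326419807/13996800000, spread=85517/746496
Step 8: max=2679880079779/839808000000, min=2612339673529/839808000000, spread=720431/8957952

Answer: 3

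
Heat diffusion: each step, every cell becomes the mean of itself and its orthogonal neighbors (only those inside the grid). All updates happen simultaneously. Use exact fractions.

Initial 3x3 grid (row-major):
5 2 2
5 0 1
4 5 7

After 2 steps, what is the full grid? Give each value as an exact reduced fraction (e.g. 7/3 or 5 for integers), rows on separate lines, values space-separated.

After step 1:
  4 9/4 5/3
  7/2 13/5 5/2
  14/3 4 13/3
After step 2:
  13/4 631/240 77/36
  443/120 297/100 111/40
  73/18 39/10 65/18

Answer: 13/4 631/240 77/36
443/120 297/100 111/40
73/18 39/10 65/18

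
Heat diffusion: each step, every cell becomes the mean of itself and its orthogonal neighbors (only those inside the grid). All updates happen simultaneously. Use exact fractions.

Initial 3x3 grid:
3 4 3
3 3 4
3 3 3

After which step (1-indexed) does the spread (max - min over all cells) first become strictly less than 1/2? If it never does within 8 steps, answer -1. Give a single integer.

Answer: 2

Derivation:
Step 1: max=11/3, min=3, spread=2/3
Step 2: max=273/80, min=3, spread=33/80
  -> spread < 1/2 first at step 2
Step 3: max=3677/1080, min=281/90, spread=61/216
Step 4: max=215839/64800, min=8461/2700, spread=511/2592
Step 5: max=12893933/3888000, min=114401/36000, spread=4309/31104
Step 6: max=767223751/233280000, min=15511237/4860000, spread=36295/373248
Step 7: max=45875570597/13996800000, min=3743335831/1166400000, spread=305773/4478976
Step 8: max=2742738670159/839808000000, min=37534575497/11664000000, spread=2575951/53747712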